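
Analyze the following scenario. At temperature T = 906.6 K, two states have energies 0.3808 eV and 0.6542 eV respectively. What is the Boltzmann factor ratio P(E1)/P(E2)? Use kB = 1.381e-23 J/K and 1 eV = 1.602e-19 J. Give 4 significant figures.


Step 1: Compute energy difference dE = E1 - E2 = 0.3808 - 0.6542 = -0.2734 eV
Step 2: Convert to Joules: dE_J = -0.2734 * 1.602e-19 = -4.38e-20 J
Step 3: Compute exponent = -dE_J / (kB * T) = -(-4.38e-20) / (1.381e-23 * 906.6) = 3.498
Step 4: P(E1)/P(E2) = exp(3.498) = 33.06

33.06


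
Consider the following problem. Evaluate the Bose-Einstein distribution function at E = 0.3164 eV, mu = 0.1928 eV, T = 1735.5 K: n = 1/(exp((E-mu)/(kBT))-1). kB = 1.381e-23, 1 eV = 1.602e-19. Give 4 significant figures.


Step 1: (E - mu) = 0.1236 eV
Step 2: x = (E-mu)*eV/(kB*T) = 0.1236*1.602e-19/(1.381e-23*1735.5) = 0.8262
Step 3: exp(x) = 2.285
Step 4: n = 1/(exp(x)-1) = 0.7785

0.7785


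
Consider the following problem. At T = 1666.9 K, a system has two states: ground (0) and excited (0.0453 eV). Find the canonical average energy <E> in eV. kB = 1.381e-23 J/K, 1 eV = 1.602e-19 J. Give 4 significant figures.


Step 1: beta*E = 0.0453*1.602e-19/(1.381e-23*1666.9) = 0.3153
Step 2: exp(-beta*E) = 0.7296
Step 3: <E> = 0.0453*0.7296/(1+0.7296) = 0.01911 eV

0.01911


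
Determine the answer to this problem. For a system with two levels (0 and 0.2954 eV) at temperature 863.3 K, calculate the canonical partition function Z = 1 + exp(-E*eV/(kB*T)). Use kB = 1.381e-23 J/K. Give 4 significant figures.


Step 1: Compute beta*E = E*eV/(kB*T) = 0.2954*1.602e-19/(1.381e-23*863.3) = 3.969
Step 2: exp(-beta*E) = exp(-3.969) = 0.01889
Step 3: Z = 1 + 0.01889 = 1.019

1.019


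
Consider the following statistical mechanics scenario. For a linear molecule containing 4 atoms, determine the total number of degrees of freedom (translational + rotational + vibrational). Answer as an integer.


Step 1: Translational DOF = 3
Step 2: Rotational DOF (linear) = 2
Step 3: Vibrational DOF = 3*4 - 5 = 7
Step 4: Total = 3 + 2 + 7 = 12

12


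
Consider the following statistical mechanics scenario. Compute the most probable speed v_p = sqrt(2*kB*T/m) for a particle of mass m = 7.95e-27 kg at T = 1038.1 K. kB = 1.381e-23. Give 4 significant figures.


Step 1: Numerator = 2*kB*T = 2*1.381e-23*1038.1 = 2.867e-20
Step 2: Ratio = 2.867e-20 / 7.95e-27 = 3.607e+06
Step 3: v_p = sqrt(3.607e+06) = 1899 m/s

1899


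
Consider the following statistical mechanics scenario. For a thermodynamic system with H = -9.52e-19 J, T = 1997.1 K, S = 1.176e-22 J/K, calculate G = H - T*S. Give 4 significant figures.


Step 1: T*S = 1997.1 * 1.176e-22 = 2.349e-19 J
Step 2: G = H - T*S = -9.52e-19 - 2.349e-19
Step 3: G = -1.187e-18 J

-1.187e-18


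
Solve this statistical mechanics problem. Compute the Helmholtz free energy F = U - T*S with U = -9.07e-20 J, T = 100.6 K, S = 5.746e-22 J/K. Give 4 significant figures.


Step 1: T*S = 100.6 * 5.746e-22 = 5.78e-20 J
Step 2: F = U - T*S = -9.07e-20 - 5.78e-20
Step 3: F = -1.485e-19 J

-1.485e-19


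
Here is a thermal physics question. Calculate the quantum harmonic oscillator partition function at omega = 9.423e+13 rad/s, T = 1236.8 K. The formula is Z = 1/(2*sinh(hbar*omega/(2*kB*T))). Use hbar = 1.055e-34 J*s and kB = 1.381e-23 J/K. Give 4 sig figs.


Step 1: Compute x = hbar*omega/(kB*T) = 1.055e-34*9.423e+13/(1.381e-23*1236.8) = 0.582
Step 2: x/2 = 0.291
Step 3: sinh(x/2) = 0.2951
Step 4: Z = 1/(2*0.2951) = 1.694

1.694


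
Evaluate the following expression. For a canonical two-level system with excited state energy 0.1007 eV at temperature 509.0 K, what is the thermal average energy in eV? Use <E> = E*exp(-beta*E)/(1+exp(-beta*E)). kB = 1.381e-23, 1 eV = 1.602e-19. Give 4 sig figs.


Step 1: beta*E = 0.1007*1.602e-19/(1.381e-23*509.0) = 2.295
Step 2: exp(-beta*E) = 0.1008
Step 3: <E> = 0.1007*0.1008/(1+0.1008) = 0.009218 eV

0.009218


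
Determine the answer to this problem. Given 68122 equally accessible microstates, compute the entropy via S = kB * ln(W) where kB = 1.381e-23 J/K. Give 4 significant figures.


Step 1: ln(W) = ln(68122) = 11.13
Step 2: S = kB * ln(W) = 1.381e-23 * 11.13
Step 3: S = 1.537e-22 J/K

1.537e-22


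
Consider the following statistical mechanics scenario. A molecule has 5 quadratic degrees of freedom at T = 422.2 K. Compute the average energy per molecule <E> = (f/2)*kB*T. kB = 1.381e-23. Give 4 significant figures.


Step 1: f/2 = 5/2 = 2.5
Step 2: kB*T = 1.381e-23 * 422.2 = 5.831e-21
Step 3: <E> = 2.5 * 5.831e-21 = 1.458e-20 J

1.458e-20


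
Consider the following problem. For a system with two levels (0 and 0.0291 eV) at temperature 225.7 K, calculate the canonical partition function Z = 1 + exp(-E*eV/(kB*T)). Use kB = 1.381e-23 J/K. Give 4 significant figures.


Step 1: Compute beta*E = E*eV/(kB*T) = 0.0291*1.602e-19/(1.381e-23*225.7) = 1.496
Step 2: exp(-beta*E) = exp(-1.496) = 0.2241
Step 3: Z = 1 + 0.2241 = 1.224

1.224


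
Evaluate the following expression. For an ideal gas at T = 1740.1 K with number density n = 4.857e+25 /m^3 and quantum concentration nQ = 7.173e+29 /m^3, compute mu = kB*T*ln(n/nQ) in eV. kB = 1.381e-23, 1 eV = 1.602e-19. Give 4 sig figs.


Step 1: n/nQ = 4.857e+25/7.173e+29 = 6.771e-05
Step 2: ln(n/nQ) = -9.6
Step 3: mu = kB*T*ln(n/nQ) = 2.403e-20*-9.6 = -2.307e-19 J
Step 4: Convert to eV: -2.307e-19/1.602e-19 = -1.44 eV

-1.44


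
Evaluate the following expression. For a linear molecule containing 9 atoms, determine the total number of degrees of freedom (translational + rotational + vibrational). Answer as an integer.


Step 1: Translational DOF = 3
Step 2: Rotational DOF (linear) = 2
Step 3: Vibrational DOF = 3*9 - 5 = 22
Step 4: Total = 3 + 2 + 22 = 27

27


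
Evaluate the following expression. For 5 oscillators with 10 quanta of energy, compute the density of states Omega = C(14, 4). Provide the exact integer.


Step 1: Use binomial coefficient C(14, 4)
Step 2: Numerator = 14! / 10!
Step 3: Denominator = 4!
Step 4: Omega = 1001

1001


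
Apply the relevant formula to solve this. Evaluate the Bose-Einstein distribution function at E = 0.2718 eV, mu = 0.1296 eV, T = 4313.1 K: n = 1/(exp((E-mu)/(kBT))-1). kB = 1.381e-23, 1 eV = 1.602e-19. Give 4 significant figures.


Step 1: (E - mu) = 0.1422 eV
Step 2: x = (E-mu)*eV/(kB*T) = 0.1422*1.602e-19/(1.381e-23*4313.1) = 0.3825
Step 3: exp(x) = 1.466
Step 4: n = 1/(exp(x)-1) = 2.146

2.146


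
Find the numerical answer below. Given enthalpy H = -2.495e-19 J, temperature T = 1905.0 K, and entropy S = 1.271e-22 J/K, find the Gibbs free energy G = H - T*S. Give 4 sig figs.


Step 1: T*S = 1905.0 * 1.271e-22 = 2.421e-19 J
Step 2: G = H - T*S = -2.495e-19 - 2.421e-19
Step 3: G = -4.916e-19 J

-4.916e-19


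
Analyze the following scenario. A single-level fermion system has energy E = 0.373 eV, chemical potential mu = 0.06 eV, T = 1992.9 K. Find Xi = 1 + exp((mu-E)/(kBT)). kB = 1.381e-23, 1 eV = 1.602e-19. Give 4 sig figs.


Step 1: (mu - E) = 0.06 - 0.373 = -0.313 eV
Step 2: x = (mu-E)*eV/(kB*T) = -0.313*1.602e-19/(1.381e-23*1992.9) = -1.822
Step 3: exp(x) = 0.1617
Step 4: Xi = 1 + 0.1617 = 1.162

1.162


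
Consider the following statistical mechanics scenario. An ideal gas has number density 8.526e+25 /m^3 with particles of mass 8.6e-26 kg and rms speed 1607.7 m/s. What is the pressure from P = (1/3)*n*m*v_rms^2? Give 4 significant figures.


Step 1: v_rms^2 = 1607.7^2 = 2.585e+06
Step 2: n*m = 8.526e+25*8.6e-26 = 7.332
Step 3: P = (1/3)*7.332*2.585e+06 = 6.317e+06 Pa

6.317e+06


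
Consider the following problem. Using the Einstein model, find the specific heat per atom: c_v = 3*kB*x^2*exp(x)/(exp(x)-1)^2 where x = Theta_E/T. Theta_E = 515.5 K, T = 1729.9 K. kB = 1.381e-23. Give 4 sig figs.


Step 1: x = Theta_E/T = 515.5/1729.9 = 0.298
Step 2: x^2 = 0.0888
Step 3: exp(x) = 1.347
Step 4: c_v = 3*1.381e-23*0.0888*1.347/(1.347-1)^2 = 4.112e-23

4.112e-23


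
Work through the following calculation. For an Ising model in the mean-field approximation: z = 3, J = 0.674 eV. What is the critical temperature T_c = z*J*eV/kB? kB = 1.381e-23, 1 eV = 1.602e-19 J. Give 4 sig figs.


Step 1: z*J = 3*0.674 = 2.022 eV
Step 2: Convert to Joules: 2.022*1.602e-19 = 3.239e-19 J
Step 3: T_c = 3.239e-19 / 1.381e-23 = 2.346e+04 K

2.346e+04


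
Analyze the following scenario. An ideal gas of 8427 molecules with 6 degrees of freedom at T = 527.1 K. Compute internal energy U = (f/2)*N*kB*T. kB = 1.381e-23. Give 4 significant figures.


Step 1: f/2 = 6/2 = 3.0
Step 2: N*kB*T = 8427*1.381e-23*527.1 = 6.134e-17
Step 3: U = 3.0 * 6.134e-17 = 1.84e-16 J

1.84e-16


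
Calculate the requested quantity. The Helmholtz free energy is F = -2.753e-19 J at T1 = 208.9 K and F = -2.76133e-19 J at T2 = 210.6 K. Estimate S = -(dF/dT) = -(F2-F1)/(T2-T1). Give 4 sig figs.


Step 1: dF = F2 - F1 = -2.76133e-19 - (-2.753e-19) = -8.33e-22 J
Step 2: dT = T2 - T1 = 210.6 - 208.9 = 1.7 K
Step 3: S = -dF/dT = -(-8.33e-22)/1.7 = 4.9e-22 J/K

4.9e-22


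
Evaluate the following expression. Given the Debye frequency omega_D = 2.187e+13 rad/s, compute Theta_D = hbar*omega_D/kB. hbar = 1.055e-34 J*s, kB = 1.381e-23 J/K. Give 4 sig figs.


Step 1: hbar*omega_D = 1.055e-34 * 2.187e+13 = 2.307e-21 J
Step 2: Theta_D = 2.307e-21 / 1.381e-23
Step 3: Theta_D = 167.1 K

167.1


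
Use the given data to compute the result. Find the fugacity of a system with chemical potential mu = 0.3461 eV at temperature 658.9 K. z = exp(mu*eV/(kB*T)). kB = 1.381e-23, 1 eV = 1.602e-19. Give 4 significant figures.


Step 1: Convert mu to Joules: 0.3461*1.602e-19 = 5.545e-20 J
Step 2: kB*T = 1.381e-23*658.9 = 9.099e-21 J
Step 3: mu/(kB*T) = 6.093
Step 4: z = exp(6.093) = 442.9

442.9


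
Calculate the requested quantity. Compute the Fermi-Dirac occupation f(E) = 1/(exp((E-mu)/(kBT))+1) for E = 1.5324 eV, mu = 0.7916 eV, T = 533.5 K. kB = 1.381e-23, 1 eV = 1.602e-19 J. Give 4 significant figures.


Step 1: (E - mu) = 1.5324 - 0.7916 = 0.7408 eV
Step 2: Convert: (E-mu)*eV = 1.187e-19 J
Step 3: x = (E-mu)*eV/(kB*T) = 16.11
Step 4: f = 1/(exp(16.11)+1) = 1.01e-07

1.01e-07


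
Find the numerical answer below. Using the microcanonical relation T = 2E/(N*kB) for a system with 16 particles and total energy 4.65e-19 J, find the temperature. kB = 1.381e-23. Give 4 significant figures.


Step 1: Numerator = 2*E = 2*4.65e-19 = 9.3e-19 J
Step 2: Denominator = N*kB = 16*1.381e-23 = 2.21e-22
Step 3: T = 9.3e-19 / 2.21e-22 = 4209 K

4209


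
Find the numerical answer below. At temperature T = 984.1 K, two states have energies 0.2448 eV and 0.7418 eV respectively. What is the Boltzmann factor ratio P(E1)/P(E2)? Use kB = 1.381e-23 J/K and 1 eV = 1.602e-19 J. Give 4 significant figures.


Step 1: Compute energy difference dE = E1 - E2 = 0.2448 - 0.7418 = -0.497 eV
Step 2: Convert to Joules: dE_J = -0.497 * 1.602e-19 = -7.962e-20 J
Step 3: Compute exponent = -dE_J / (kB * T) = -(-7.962e-20) / (1.381e-23 * 984.1) = 5.858
Step 4: P(E1)/P(E2) = exp(5.858) = 350.2

350.2


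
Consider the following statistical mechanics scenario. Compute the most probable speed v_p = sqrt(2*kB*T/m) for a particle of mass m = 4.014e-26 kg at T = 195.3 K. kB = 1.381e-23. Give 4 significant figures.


Step 1: Numerator = 2*kB*T = 2*1.381e-23*195.3 = 5.394e-21
Step 2: Ratio = 5.394e-21 / 4.014e-26 = 1.344e+05
Step 3: v_p = sqrt(1.344e+05) = 366.6 m/s

366.6


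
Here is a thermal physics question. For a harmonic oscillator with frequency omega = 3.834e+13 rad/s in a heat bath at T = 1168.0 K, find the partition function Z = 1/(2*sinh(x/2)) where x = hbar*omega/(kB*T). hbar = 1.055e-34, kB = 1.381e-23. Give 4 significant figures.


Step 1: Compute x = hbar*omega/(kB*T) = 1.055e-34*3.834e+13/(1.381e-23*1168.0) = 0.2508
Step 2: x/2 = 0.1254
Step 3: sinh(x/2) = 0.1257
Step 4: Z = 1/(2*0.1257) = 3.977

3.977


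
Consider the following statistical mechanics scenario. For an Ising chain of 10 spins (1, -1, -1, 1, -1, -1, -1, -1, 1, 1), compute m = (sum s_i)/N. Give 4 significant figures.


Step 1: Count up spins (+1): 4, down spins (-1): 6
Step 2: Total magnetization M = 4 - 6 = -2
Step 3: m = M/N = -2/10 = -0.2

-0.2


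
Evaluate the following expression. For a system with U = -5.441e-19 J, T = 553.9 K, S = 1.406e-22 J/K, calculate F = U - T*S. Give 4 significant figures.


Step 1: T*S = 553.9 * 1.406e-22 = 7.788e-20 J
Step 2: F = U - T*S = -5.441e-19 - 7.788e-20
Step 3: F = -6.22e-19 J

-6.22e-19


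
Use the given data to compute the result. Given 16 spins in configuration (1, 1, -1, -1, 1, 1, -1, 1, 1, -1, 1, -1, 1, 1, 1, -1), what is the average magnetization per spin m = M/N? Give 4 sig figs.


Step 1: Count up spins (+1): 10, down spins (-1): 6
Step 2: Total magnetization M = 10 - 6 = 4
Step 3: m = M/N = 4/16 = 0.25

0.25


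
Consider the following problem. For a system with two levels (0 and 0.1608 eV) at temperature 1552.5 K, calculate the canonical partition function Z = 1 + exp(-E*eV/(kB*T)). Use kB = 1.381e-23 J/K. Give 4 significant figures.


Step 1: Compute beta*E = E*eV/(kB*T) = 0.1608*1.602e-19/(1.381e-23*1552.5) = 1.201
Step 2: exp(-beta*E) = exp(-1.201) = 0.3007
Step 3: Z = 1 + 0.3007 = 1.301

1.301


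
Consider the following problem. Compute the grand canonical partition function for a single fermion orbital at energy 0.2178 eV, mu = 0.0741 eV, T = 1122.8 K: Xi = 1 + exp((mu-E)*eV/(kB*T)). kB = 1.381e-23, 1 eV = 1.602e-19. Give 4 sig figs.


Step 1: (mu - E) = 0.0741 - 0.2178 = -0.1437 eV
Step 2: x = (mu-E)*eV/(kB*T) = -0.1437*1.602e-19/(1.381e-23*1122.8) = -1.485
Step 3: exp(x) = 0.2266
Step 4: Xi = 1 + 0.2266 = 1.227

1.227


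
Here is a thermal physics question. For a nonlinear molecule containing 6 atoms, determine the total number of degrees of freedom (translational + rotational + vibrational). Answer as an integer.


Step 1: Translational DOF = 3
Step 2: Rotational DOF (nonlinear) = 3
Step 3: Vibrational DOF = 3*6 - 6 = 12
Step 4: Total = 3 + 3 + 12 = 18

18


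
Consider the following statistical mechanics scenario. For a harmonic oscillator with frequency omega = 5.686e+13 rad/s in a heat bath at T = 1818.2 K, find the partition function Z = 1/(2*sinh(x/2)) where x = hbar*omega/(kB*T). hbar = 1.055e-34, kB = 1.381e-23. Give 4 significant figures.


Step 1: Compute x = hbar*omega/(kB*T) = 1.055e-34*5.686e+13/(1.381e-23*1818.2) = 0.2389
Step 2: x/2 = 0.1195
Step 3: sinh(x/2) = 0.1197
Step 4: Z = 1/(2*0.1197) = 4.176

4.176


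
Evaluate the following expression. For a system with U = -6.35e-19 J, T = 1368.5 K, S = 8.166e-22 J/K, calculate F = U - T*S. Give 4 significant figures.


Step 1: T*S = 1368.5 * 8.166e-22 = 1.118e-18 J
Step 2: F = U - T*S = -6.35e-19 - 1.118e-18
Step 3: F = -1.753e-18 J

-1.753e-18


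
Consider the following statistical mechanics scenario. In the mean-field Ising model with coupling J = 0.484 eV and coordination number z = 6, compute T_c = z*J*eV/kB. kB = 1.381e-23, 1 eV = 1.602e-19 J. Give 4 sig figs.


Step 1: z*J = 6*0.484 = 2.904 eV
Step 2: Convert to Joules: 2.904*1.602e-19 = 4.652e-19 J
Step 3: T_c = 4.652e-19 / 1.381e-23 = 3.369e+04 K

3.369e+04


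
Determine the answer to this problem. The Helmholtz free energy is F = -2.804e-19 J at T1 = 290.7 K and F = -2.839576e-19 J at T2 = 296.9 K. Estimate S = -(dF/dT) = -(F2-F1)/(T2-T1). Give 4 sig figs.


Step 1: dF = F2 - F1 = -2.839576e-19 - (-2.804e-19) = -3.5576e-21 J
Step 2: dT = T2 - T1 = 296.9 - 290.7 = 6.2 K
Step 3: S = -dF/dT = -(-3.5576e-21)/6.2 = 5.738e-22 J/K

5.738e-22


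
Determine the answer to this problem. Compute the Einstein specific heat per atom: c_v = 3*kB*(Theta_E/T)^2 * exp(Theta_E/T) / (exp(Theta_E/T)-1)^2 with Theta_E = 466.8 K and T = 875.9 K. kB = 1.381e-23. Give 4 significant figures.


Step 1: x = Theta_E/T = 466.8/875.9 = 0.5329
Step 2: x^2 = 0.284
Step 3: exp(x) = 1.704
Step 4: c_v = 3*1.381e-23*0.284*1.704/(1.704-1)^2 = 4.046e-23

4.046e-23


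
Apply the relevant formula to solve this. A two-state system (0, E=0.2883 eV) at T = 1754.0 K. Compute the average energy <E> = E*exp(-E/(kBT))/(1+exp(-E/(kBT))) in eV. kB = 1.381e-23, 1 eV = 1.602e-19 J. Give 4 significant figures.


Step 1: beta*E = 0.2883*1.602e-19/(1.381e-23*1754.0) = 1.907
Step 2: exp(-beta*E) = 0.1486
Step 3: <E> = 0.2883*0.1486/(1+0.1486) = 0.03729 eV

0.03729


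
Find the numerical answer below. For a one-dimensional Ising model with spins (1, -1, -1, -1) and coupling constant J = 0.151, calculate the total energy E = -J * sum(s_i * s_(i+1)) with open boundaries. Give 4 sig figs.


Step 1: Nearest-neighbor products: -1, 1, 1
Step 2: Sum of products = 1
Step 3: E = -0.151 * 1 = -0.151

-0.151


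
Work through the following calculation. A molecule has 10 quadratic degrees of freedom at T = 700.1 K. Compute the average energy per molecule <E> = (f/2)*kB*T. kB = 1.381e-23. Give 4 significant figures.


Step 1: f/2 = 10/2 = 5
Step 2: kB*T = 1.381e-23 * 700.1 = 9.668e-21
Step 3: <E> = 5 * 9.668e-21 = 4.834e-20 J

4.834e-20


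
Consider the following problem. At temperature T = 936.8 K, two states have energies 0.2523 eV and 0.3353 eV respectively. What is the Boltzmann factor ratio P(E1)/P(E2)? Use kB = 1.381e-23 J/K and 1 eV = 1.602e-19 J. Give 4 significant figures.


Step 1: Compute energy difference dE = E1 - E2 = 0.2523 - 0.3353 = -0.083 eV
Step 2: Convert to Joules: dE_J = -0.083 * 1.602e-19 = -1.33e-20 J
Step 3: Compute exponent = -dE_J / (kB * T) = -(-1.33e-20) / (1.381e-23 * 936.8) = 1.028
Step 4: P(E1)/P(E2) = exp(1.028) = 2.795

2.795


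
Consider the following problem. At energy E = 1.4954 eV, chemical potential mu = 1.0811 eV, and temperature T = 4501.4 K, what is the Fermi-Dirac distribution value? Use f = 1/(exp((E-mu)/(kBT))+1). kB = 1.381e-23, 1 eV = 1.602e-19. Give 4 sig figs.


Step 1: (E - mu) = 1.4954 - 1.0811 = 0.4143 eV
Step 2: Convert: (E-mu)*eV = 6.637e-20 J
Step 3: x = (E-mu)*eV/(kB*T) = 1.068
Step 4: f = 1/(exp(1.068)+1) = 0.2558

0.2558


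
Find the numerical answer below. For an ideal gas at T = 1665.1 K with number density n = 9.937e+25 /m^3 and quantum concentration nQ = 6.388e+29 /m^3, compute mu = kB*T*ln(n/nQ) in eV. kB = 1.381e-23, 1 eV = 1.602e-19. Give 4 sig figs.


Step 1: n/nQ = 9.937e+25/6.388e+29 = 0.0001556
Step 2: ln(n/nQ) = -8.768
Step 3: mu = kB*T*ln(n/nQ) = 2.3e-20*-8.768 = -2.016e-19 J
Step 4: Convert to eV: -2.016e-19/1.602e-19 = -1.259 eV

-1.259


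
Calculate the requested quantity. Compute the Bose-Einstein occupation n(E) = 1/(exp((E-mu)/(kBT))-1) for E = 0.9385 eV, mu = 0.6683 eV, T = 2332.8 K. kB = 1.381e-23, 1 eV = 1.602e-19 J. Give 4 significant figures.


Step 1: (E - mu) = 0.2702 eV
Step 2: x = (E-mu)*eV/(kB*T) = 0.2702*1.602e-19/(1.381e-23*2332.8) = 1.344
Step 3: exp(x) = 3.833
Step 4: n = 1/(exp(x)-1) = 0.353

0.353


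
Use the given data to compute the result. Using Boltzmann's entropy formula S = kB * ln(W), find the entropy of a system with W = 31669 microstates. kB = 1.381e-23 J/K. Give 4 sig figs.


Step 1: ln(W) = ln(31669) = 10.36
Step 2: S = kB * ln(W) = 1.381e-23 * 10.36
Step 3: S = 1.431e-22 J/K

1.431e-22


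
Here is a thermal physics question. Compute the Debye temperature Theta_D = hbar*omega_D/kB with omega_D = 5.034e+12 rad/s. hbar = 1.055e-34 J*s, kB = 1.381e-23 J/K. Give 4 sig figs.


Step 1: hbar*omega_D = 1.055e-34 * 5.034e+12 = 5.311e-22 J
Step 2: Theta_D = 5.311e-22 / 1.381e-23
Step 3: Theta_D = 38.46 K

38.46


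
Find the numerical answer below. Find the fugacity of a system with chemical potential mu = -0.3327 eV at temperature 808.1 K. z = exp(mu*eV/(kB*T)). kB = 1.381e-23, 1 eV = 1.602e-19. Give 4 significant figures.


Step 1: Convert mu to Joules: -0.3327*1.602e-19 = -5.33e-20 J
Step 2: kB*T = 1.381e-23*808.1 = 1.116e-20 J
Step 3: mu/(kB*T) = -4.776
Step 4: z = exp(-4.776) = 0.00843

0.00843


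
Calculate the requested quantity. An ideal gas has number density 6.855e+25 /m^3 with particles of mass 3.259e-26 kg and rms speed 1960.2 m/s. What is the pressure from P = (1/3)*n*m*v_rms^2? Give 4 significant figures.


Step 1: v_rms^2 = 1960.2^2 = 3.842e+06
Step 2: n*m = 6.855e+25*3.259e-26 = 2.234
Step 3: P = (1/3)*2.234*3.842e+06 = 2.861e+06 Pa

2.861e+06


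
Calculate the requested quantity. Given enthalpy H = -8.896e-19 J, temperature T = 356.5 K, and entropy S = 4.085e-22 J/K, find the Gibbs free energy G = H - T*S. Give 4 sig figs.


Step 1: T*S = 356.5 * 4.085e-22 = 1.456e-19 J
Step 2: G = H - T*S = -8.896e-19 - 1.456e-19
Step 3: G = -1.035e-18 J

-1.035e-18


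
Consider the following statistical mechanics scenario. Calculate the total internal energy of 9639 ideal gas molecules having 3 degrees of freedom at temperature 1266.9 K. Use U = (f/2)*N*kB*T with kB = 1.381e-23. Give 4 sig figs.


Step 1: f/2 = 3/2 = 1.5
Step 2: N*kB*T = 9639*1.381e-23*1266.9 = 1.686e-16
Step 3: U = 1.5 * 1.686e-16 = 2.53e-16 J

2.53e-16


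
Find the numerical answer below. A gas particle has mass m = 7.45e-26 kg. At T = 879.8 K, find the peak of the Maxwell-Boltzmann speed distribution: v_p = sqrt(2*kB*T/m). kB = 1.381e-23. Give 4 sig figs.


Step 1: Numerator = 2*kB*T = 2*1.381e-23*879.8 = 2.43e-20
Step 2: Ratio = 2.43e-20 / 7.45e-26 = 3.262e+05
Step 3: v_p = sqrt(3.262e+05) = 571.1 m/s

571.1


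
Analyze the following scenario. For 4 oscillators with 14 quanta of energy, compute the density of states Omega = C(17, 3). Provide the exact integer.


Step 1: Use binomial coefficient C(17, 3)
Step 2: Numerator = 17! / 14!
Step 3: Denominator = 3!
Step 4: Omega = 680

680


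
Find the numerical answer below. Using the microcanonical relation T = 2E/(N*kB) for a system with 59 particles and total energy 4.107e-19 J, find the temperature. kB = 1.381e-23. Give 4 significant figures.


Step 1: Numerator = 2*E = 2*4.107e-19 = 8.214e-19 J
Step 2: Denominator = N*kB = 59*1.381e-23 = 8.148e-22
Step 3: T = 8.214e-19 / 8.148e-22 = 1008 K

1008


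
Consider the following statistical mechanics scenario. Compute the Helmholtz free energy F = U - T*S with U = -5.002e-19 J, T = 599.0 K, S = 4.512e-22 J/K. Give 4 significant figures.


Step 1: T*S = 599.0 * 4.512e-22 = 2.703e-19 J
Step 2: F = U - T*S = -5.002e-19 - 2.703e-19
Step 3: F = -7.705e-19 J

-7.705e-19


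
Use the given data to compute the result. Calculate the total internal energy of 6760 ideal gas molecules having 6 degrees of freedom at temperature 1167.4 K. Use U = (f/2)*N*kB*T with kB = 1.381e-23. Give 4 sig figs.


Step 1: f/2 = 6/2 = 3.0
Step 2: N*kB*T = 6760*1.381e-23*1167.4 = 1.09e-16
Step 3: U = 3.0 * 1.09e-16 = 3.269e-16 J

3.269e-16


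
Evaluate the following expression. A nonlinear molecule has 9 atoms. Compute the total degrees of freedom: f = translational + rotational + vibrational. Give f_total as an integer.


Step 1: Translational DOF = 3
Step 2: Rotational DOF (nonlinear) = 3
Step 3: Vibrational DOF = 3*9 - 6 = 21
Step 4: Total = 3 + 3 + 21 = 27

27


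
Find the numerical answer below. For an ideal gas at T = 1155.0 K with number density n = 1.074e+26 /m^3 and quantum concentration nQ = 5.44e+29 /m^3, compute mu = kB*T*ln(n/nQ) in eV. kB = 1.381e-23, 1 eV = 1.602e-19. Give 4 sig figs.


Step 1: n/nQ = 1.074e+26/5.44e+29 = 0.0001974
Step 2: ln(n/nQ) = -8.53
Step 3: mu = kB*T*ln(n/nQ) = 1.595e-20*-8.53 = -1.361e-19 J
Step 4: Convert to eV: -1.361e-19/1.602e-19 = -0.8493 eV

-0.8493


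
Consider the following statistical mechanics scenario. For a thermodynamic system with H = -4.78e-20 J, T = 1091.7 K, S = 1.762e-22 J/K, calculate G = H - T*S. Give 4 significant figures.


Step 1: T*S = 1091.7 * 1.762e-22 = 1.924e-19 J
Step 2: G = H - T*S = -4.78e-20 - 1.924e-19
Step 3: G = -2.402e-19 J

-2.402e-19


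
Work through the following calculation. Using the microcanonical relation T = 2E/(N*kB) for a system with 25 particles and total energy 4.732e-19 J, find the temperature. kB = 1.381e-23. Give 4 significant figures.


Step 1: Numerator = 2*E = 2*4.732e-19 = 9.464e-19 J
Step 2: Denominator = N*kB = 25*1.381e-23 = 3.452e-22
Step 3: T = 9.464e-19 / 3.452e-22 = 2741 K

2741


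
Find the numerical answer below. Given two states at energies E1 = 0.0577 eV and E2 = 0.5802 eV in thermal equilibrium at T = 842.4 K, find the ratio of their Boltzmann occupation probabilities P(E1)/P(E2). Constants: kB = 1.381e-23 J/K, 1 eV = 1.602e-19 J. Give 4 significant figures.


Step 1: Compute energy difference dE = E1 - E2 = 0.0577 - 0.5802 = -0.5225 eV
Step 2: Convert to Joules: dE_J = -0.5225 * 1.602e-19 = -8.37e-20 J
Step 3: Compute exponent = -dE_J / (kB * T) = -(-8.37e-20) / (1.381e-23 * 842.4) = 7.195
Step 4: P(E1)/P(E2) = exp(7.195) = 1333

1333


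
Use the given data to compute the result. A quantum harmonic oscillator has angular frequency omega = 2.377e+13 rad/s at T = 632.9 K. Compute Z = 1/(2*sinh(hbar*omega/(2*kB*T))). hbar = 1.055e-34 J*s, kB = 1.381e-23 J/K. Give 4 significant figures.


Step 1: Compute x = hbar*omega/(kB*T) = 1.055e-34*2.377e+13/(1.381e-23*632.9) = 0.2869
Step 2: x/2 = 0.1435
Step 3: sinh(x/2) = 0.1439
Step 4: Z = 1/(2*0.1439) = 3.473

3.473


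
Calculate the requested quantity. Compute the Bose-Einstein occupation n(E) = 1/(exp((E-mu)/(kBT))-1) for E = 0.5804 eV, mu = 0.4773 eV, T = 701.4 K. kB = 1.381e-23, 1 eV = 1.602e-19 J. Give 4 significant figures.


Step 1: (E - mu) = 0.1031 eV
Step 2: x = (E-mu)*eV/(kB*T) = 0.1031*1.602e-19/(1.381e-23*701.4) = 1.705
Step 3: exp(x) = 5.502
Step 4: n = 1/(exp(x)-1) = 0.2221

0.2221


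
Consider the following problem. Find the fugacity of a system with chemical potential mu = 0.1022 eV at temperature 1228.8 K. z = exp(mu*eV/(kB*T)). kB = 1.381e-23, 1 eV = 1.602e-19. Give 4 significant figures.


Step 1: Convert mu to Joules: 0.1022*1.602e-19 = 1.637e-20 J
Step 2: kB*T = 1.381e-23*1228.8 = 1.697e-20 J
Step 3: mu/(kB*T) = 0.9648
Step 4: z = exp(0.9648) = 2.624

2.624


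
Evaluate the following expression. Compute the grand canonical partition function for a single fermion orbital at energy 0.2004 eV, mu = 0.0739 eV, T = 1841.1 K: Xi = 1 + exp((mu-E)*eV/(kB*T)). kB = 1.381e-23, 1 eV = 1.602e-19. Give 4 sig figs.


Step 1: (mu - E) = 0.0739 - 0.2004 = -0.1265 eV
Step 2: x = (mu-E)*eV/(kB*T) = -0.1265*1.602e-19/(1.381e-23*1841.1) = -0.797
Step 3: exp(x) = 0.4507
Step 4: Xi = 1 + 0.4507 = 1.451

1.451


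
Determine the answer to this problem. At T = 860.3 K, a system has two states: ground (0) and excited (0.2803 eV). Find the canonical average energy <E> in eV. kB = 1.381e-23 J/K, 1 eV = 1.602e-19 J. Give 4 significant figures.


Step 1: beta*E = 0.2803*1.602e-19/(1.381e-23*860.3) = 3.78
Step 2: exp(-beta*E) = 0.02283
Step 3: <E> = 0.2803*0.02283/(1+0.02283) = 0.006257 eV

0.006257


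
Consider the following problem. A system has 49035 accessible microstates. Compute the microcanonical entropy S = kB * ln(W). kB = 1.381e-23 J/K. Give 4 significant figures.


Step 1: ln(W) = ln(49035) = 10.8
Step 2: S = kB * ln(W) = 1.381e-23 * 10.8
Step 3: S = 1.492e-22 J/K

1.492e-22


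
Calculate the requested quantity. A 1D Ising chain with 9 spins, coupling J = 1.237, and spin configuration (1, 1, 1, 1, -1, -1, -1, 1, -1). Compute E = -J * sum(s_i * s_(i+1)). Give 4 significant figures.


Step 1: Nearest-neighbor products: 1, 1, 1, -1, 1, 1, -1, -1
Step 2: Sum of products = 2
Step 3: E = -1.237 * 2 = -2.474

-2.474


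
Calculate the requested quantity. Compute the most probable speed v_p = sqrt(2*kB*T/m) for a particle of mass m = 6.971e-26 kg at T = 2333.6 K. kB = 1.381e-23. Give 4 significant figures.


Step 1: Numerator = 2*kB*T = 2*1.381e-23*2333.6 = 6.445e-20
Step 2: Ratio = 6.445e-20 / 6.971e-26 = 9.246e+05
Step 3: v_p = sqrt(9.246e+05) = 961.6 m/s

961.6


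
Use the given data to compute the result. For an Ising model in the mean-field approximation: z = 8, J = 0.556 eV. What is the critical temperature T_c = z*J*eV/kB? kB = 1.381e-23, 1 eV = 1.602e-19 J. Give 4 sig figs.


Step 1: z*J = 8*0.556 = 4.448 eV
Step 2: Convert to Joules: 4.448*1.602e-19 = 7.126e-19 J
Step 3: T_c = 7.126e-19 / 1.381e-23 = 5.16e+04 K

5.16e+04


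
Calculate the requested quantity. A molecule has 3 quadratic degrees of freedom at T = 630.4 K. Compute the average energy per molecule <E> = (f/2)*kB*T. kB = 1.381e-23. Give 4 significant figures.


Step 1: f/2 = 3/2 = 1.5
Step 2: kB*T = 1.381e-23 * 630.4 = 8.706e-21
Step 3: <E> = 1.5 * 8.706e-21 = 1.306e-20 J

1.306e-20


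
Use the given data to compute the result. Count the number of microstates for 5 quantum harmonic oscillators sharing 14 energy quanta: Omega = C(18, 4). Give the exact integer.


Step 1: Use binomial coefficient C(18, 4)
Step 2: Numerator = 18! / 14!
Step 3: Denominator = 4!
Step 4: Omega = 3060

3060


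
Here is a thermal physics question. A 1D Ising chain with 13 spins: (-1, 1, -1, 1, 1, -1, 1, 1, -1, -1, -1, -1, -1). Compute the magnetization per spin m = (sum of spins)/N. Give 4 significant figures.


Step 1: Count up spins (+1): 5, down spins (-1): 8
Step 2: Total magnetization M = 5 - 8 = -3
Step 3: m = M/N = -3/13 = -0.2308

-0.2308


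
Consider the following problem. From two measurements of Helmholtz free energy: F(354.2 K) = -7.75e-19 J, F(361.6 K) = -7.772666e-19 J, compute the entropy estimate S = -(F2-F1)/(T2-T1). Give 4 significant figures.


Step 1: dF = F2 - F1 = -7.772666e-19 - (-7.75e-19) = -2.2666e-21 J
Step 2: dT = T2 - T1 = 361.6 - 354.2 = 7.4 K
Step 3: S = -dF/dT = -(-2.2666e-21)/7.4 = 3.063e-22 J/K

3.063e-22


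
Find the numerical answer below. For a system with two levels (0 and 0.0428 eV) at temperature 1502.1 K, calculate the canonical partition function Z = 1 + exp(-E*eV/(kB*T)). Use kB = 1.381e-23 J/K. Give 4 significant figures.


Step 1: Compute beta*E = E*eV/(kB*T) = 0.0428*1.602e-19/(1.381e-23*1502.1) = 0.3305
Step 2: exp(-beta*E) = exp(-0.3305) = 0.7185
Step 3: Z = 1 + 0.7185 = 1.719

1.719


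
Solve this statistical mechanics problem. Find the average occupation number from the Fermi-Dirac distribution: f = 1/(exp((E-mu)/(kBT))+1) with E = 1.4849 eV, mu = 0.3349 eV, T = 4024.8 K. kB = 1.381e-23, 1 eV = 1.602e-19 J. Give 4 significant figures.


Step 1: (E - mu) = 1.4849 - 0.3349 = 1.15 eV
Step 2: Convert: (E-mu)*eV = 1.842e-19 J
Step 3: x = (E-mu)*eV/(kB*T) = 3.315
Step 4: f = 1/(exp(3.315)+1) = 0.03508

0.03508


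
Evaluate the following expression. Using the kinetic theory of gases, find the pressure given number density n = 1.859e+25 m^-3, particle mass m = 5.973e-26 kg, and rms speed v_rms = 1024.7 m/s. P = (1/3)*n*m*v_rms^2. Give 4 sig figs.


Step 1: v_rms^2 = 1024.7^2 = 1.05e+06
Step 2: n*m = 1.859e+25*5.973e-26 = 1.11
Step 3: P = (1/3)*1.11*1.05e+06 = 3.886e+05 Pa

3.886e+05


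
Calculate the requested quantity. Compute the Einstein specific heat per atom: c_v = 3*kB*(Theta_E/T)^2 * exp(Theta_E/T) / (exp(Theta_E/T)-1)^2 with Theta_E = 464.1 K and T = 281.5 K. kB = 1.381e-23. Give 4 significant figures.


Step 1: x = Theta_E/T = 464.1/281.5 = 1.649
Step 2: x^2 = 2.718
Step 3: exp(x) = 5.2
Step 4: c_v = 3*1.381e-23*2.718*5.2/(5.2-1)^2 = 3.32e-23

3.32e-23


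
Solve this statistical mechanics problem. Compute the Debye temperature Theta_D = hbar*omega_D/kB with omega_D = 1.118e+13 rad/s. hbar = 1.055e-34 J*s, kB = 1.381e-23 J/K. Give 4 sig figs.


Step 1: hbar*omega_D = 1.055e-34 * 1.118e+13 = 1.179e-21 J
Step 2: Theta_D = 1.179e-21 / 1.381e-23
Step 3: Theta_D = 85.41 K

85.41


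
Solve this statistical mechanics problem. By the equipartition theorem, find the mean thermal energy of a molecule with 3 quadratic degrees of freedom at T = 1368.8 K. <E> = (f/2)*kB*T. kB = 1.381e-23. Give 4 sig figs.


Step 1: f/2 = 3/2 = 1.5
Step 2: kB*T = 1.381e-23 * 1368.8 = 1.89e-20
Step 3: <E> = 1.5 * 1.89e-20 = 2.835e-20 J

2.835e-20


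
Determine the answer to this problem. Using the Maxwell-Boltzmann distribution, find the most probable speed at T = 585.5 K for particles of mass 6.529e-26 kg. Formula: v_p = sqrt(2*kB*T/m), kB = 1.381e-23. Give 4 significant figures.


Step 1: Numerator = 2*kB*T = 2*1.381e-23*585.5 = 1.617e-20
Step 2: Ratio = 1.617e-20 / 6.529e-26 = 2.477e+05
Step 3: v_p = sqrt(2.477e+05) = 497.7 m/s

497.7


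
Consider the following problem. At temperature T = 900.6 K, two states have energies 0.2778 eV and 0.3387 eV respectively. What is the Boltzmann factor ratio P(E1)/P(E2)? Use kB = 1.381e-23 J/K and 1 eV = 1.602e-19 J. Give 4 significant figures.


Step 1: Compute energy difference dE = E1 - E2 = 0.2778 - 0.3387 = -0.0609 eV
Step 2: Convert to Joules: dE_J = -0.0609 * 1.602e-19 = -9.756e-21 J
Step 3: Compute exponent = -dE_J / (kB * T) = -(-9.756e-21) / (1.381e-23 * 900.6) = 0.7844
Step 4: P(E1)/P(E2) = exp(0.7844) = 2.191

2.191


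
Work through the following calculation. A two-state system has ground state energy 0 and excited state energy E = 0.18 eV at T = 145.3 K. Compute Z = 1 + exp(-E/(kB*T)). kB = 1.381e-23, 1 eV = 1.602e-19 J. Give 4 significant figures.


Step 1: Compute beta*E = E*eV/(kB*T) = 0.18*1.602e-19/(1.381e-23*145.3) = 14.37
Step 2: exp(-beta*E) = exp(-14.37) = 5.74e-07
Step 3: Z = 1 + 5.74e-07 = 1

1


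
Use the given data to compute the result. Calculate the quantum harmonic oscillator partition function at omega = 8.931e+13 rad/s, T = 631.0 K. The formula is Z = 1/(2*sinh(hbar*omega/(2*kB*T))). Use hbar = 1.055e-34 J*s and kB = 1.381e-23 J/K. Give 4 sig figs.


Step 1: Compute x = hbar*omega/(kB*T) = 1.055e-34*8.931e+13/(1.381e-23*631.0) = 1.081
Step 2: x/2 = 0.5406
Step 3: sinh(x/2) = 0.5674
Step 4: Z = 1/(2*0.5674) = 0.8813

0.8813


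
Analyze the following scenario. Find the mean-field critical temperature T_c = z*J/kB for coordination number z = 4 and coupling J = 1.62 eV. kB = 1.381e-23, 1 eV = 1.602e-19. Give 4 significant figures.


Step 1: z*J = 4*1.62 = 6.48 eV
Step 2: Convert to Joules: 6.48*1.602e-19 = 1.038e-18 J
Step 3: T_c = 1.038e-18 / 1.381e-23 = 7.517e+04 K

7.517e+04


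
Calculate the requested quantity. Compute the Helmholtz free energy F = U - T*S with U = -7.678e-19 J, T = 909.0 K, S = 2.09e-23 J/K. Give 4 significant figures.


Step 1: T*S = 909.0 * 2.09e-23 = 1.9e-20 J
Step 2: F = U - T*S = -7.678e-19 - 1.9e-20
Step 3: F = -7.868e-19 J

-7.868e-19


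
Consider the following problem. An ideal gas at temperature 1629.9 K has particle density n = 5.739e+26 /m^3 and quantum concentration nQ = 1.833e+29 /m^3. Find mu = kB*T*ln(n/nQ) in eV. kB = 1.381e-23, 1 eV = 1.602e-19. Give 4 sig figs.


Step 1: n/nQ = 5.739e+26/1.833e+29 = 0.003131
Step 2: ln(n/nQ) = -5.766
Step 3: mu = kB*T*ln(n/nQ) = 2.251e-20*-5.766 = -1.298e-19 J
Step 4: Convert to eV: -1.298e-19/1.602e-19 = -0.8102 eV

-0.8102


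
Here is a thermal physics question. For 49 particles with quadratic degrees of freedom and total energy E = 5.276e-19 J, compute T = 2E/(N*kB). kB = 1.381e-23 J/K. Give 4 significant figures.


Step 1: Numerator = 2*E = 2*5.276e-19 = 1.055e-18 J
Step 2: Denominator = N*kB = 49*1.381e-23 = 6.767e-22
Step 3: T = 1.055e-18 / 6.767e-22 = 1559 K

1559


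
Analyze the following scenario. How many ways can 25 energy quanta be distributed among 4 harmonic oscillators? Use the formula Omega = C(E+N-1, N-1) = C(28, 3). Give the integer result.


Step 1: Use binomial coefficient C(28, 3)
Step 2: Numerator = 28! / 25!
Step 3: Denominator = 3!
Step 4: Omega = 3276

3276


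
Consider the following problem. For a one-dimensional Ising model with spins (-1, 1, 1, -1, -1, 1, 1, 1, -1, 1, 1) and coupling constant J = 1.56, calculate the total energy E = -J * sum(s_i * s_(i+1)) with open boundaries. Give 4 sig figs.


Step 1: Nearest-neighbor products: -1, 1, -1, 1, -1, 1, 1, -1, -1, 1
Step 2: Sum of products = 0
Step 3: E = -1.56 * 0 = 0

0


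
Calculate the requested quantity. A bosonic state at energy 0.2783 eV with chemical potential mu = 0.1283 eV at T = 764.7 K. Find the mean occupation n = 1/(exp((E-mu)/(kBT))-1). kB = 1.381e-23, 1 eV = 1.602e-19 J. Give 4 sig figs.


Step 1: (E - mu) = 0.15 eV
Step 2: x = (E-mu)*eV/(kB*T) = 0.15*1.602e-19/(1.381e-23*764.7) = 2.275
Step 3: exp(x) = 9.732
Step 4: n = 1/(exp(x)-1) = 0.1145

0.1145


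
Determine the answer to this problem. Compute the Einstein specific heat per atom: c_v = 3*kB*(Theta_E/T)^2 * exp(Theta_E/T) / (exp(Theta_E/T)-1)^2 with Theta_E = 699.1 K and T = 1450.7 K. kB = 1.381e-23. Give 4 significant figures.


Step 1: x = Theta_E/T = 699.1/1450.7 = 0.4819
Step 2: x^2 = 0.2322
Step 3: exp(x) = 1.619
Step 4: c_v = 3*1.381e-23*0.2322*1.619/(1.619-1)^2 = 4.064e-23

4.064e-23


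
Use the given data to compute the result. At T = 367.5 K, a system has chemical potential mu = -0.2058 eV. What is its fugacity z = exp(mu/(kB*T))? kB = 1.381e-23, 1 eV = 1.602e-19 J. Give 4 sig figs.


Step 1: Convert mu to Joules: -0.2058*1.602e-19 = -3.297e-20 J
Step 2: kB*T = 1.381e-23*367.5 = 5.075e-21 J
Step 3: mu/(kB*T) = -6.496
Step 4: z = exp(-6.496) = 0.001509

0.001509


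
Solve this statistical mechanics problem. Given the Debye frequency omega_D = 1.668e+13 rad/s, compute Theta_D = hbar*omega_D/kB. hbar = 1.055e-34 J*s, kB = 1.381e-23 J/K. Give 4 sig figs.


Step 1: hbar*omega_D = 1.055e-34 * 1.668e+13 = 1.76e-21 J
Step 2: Theta_D = 1.76e-21 / 1.381e-23
Step 3: Theta_D = 127.4 K

127.4


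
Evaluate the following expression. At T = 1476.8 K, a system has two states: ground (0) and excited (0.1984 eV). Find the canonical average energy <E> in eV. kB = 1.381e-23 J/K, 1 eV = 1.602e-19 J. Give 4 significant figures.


Step 1: beta*E = 0.1984*1.602e-19/(1.381e-23*1476.8) = 1.558
Step 2: exp(-beta*E) = 0.2105
Step 3: <E> = 0.1984*0.2105/(1+0.2105) = 0.0345 eV

0.0345


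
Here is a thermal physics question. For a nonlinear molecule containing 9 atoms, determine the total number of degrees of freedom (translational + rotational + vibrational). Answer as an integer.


Step 1: Translational DOF = 3
Step 2: Rotational DOF (nonlinear) = 3
Step 3: Vibrational DOF = 3*9 - 6 = 21
Step 4: Total = 3 + 3 + 21 = 27

27


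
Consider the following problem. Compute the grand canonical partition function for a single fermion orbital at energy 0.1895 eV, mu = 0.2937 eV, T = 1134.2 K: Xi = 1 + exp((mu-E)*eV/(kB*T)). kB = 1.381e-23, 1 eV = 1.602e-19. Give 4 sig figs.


Step 1: (mu - E) = 0.2937 - 0.1895 = 0.1042 eV
Step 2: x = (mu-E)*eV/(kB*T) = 0.1042*1.602e-19/(1.381e-23*1134.2) = 1.066
Step 3: exp(x) = 2.903
Step 4: Xi = 1 + 2.903 = 3.903

3.903


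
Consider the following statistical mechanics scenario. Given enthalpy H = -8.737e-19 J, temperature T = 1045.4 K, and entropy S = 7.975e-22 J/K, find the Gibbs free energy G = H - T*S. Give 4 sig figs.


Step 1: T*S = 1045.4 * 7.975e-22 = 8.337e-19 J
Step 2: G = H - T*S = -8.737e-19 - 8.337e-19
Step 3: G = -1.707e-18 J

-1.707e-18


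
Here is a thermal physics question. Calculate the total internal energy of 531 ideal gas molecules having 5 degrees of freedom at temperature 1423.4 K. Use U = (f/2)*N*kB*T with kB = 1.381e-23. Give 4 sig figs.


Step 1: f/2 = 5/2 = 2.5
Step 2: N*kB*T = 531*1.381e-23*1423.4 = 1.044e-17
Step 3: U = 2.5 * 1.044e-17 = 2.609e-17 J

2.609e-17


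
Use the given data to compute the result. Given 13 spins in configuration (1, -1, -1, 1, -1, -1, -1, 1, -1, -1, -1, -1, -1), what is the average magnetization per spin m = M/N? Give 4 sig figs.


Step 1: Count up spins (+1): 3, down spins (-1): 10
Step 2: Total magnetization M = 3 - 10 = -7
Step 3: m = M/N = -7/13 = -0.5385

-0.5385


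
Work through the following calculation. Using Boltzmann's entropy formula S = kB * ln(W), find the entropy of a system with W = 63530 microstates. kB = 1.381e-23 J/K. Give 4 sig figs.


Step 1: ln(W) = ln(63530) = 11.06
Step 2: S = kB * ln(W) = 1.381e-23 * 11.06
Step 3: S = 1.527e-22 J/K

1.527e-22


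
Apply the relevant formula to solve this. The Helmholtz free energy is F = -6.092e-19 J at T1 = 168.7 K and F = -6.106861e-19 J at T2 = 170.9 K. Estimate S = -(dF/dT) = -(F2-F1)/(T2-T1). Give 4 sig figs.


Step 1: dF = F2 - F1 = -6.106861e-19 - (-6.092e-19) = -1.4861e-21 J
Step 2: dT = T2 - T1 = 170.9 - 168.7 = 2.2 K
Step 3: S = -dF/dT = -(-1.4861e-21)/2.2 = 6.755e-22 J/K

6.755e-22
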